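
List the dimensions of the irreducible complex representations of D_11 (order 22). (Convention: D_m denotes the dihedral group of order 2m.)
Dimensions: 1, 1, 2, 2, 2, 2, 2

Solution. There are 7 irreducibles (= number of conjugacy classes). Their dimensions d_i satisfy sum d_i^2 = |G| = 22: 1 + 1 + 4 + 4 + 4 + 4 + 4 = 22.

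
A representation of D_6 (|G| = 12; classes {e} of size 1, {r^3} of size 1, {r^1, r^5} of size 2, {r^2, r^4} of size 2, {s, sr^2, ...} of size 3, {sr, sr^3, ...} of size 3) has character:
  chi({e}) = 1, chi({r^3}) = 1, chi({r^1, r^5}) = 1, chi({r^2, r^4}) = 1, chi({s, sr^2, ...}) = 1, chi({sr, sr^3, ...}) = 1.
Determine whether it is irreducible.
Irreducible: <chi, chi> = 1.

Justification: <chi, chi> = (1/|G|) sum_C |C| * |chi(C)|^2 = (1/12)[1*|1|^2 + 1*|1|^2 + 2*|1|^2 + 2*|1|^2 + 3*|1|^2 + 3*|1|^2]
  = (1/12)[(1) + (1) + (2) + (2) + (3) + (3)] = 12/12 = 1.
A character is irreducible iff <chi, chi> = 1, so this representation is irreducible.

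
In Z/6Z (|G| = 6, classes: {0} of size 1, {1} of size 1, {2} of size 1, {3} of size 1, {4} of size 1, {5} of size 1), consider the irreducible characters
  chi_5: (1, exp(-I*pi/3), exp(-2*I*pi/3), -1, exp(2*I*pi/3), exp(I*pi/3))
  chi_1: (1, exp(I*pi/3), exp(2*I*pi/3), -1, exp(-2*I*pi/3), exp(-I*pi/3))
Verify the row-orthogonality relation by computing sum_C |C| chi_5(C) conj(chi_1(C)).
Sum = 0; so <chi_5, chi_1> = 0 (distinct irreducibles are orthogonal).

Solution. Compute term by term over conjugacy classes (|C| * chi_5(C) * conj(chi_1(C))):
  1*(1)*conj(1) + 1*(exp(-I*pi/3))*conj(exp(I*pi/3)) + 1*(exp(-2*I*pi/3))*conj(exp(2*I*pi/3)) + 1*(-1)*conj(-1) + 1*(exp(2*I*pi/3))*conj(exp(-2*I*pi/3)) + 1*(exp(I*pi/3))*conj(exp(-I*pi/3))
  = (1) + (exp(-2*I*pi/3)) + (exp(2*I*pi/3)) + (1) + (exp(-2*I*pi/3)) + (exp(2*I*pi/3))
  = 0.
(Exp terms are combined using exp(i*s)*conj(exp(i*t)) = exp(i*(s-t)), and sums of them are collapsed using the identity that for every m > 1 the m distinct m-th roots of unity sum to 0, e.g. 1 + exp(2*I*pi/3) + exp(-2*I*pi/3) = 0.)
Dividing by |G| = 6 gives 0/6 = 0, matching the row-orthogonality relation <chi_5, chi_1> = [chi_5 = chi_1].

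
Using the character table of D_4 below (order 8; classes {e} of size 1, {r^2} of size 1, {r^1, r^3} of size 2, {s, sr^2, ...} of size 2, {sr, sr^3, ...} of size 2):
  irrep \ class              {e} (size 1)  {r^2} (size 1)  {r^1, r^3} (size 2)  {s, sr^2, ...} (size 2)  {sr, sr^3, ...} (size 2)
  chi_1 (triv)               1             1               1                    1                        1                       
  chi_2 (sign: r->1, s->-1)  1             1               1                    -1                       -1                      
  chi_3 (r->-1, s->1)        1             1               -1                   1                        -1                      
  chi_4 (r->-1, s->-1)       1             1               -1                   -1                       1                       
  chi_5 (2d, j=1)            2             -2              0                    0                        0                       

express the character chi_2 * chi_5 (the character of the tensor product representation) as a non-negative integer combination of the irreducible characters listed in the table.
chi_2 tensor chi_5 = chi_5 (all other irreducibles have multiplicity 0).

Solution. The character of a tensor product is the pointwise product (chi_2 * chi_5)(C) = chi_2(C) * chi_5(C):
  {e}: (1)*(2), {r^2}: (1)*(-2), {r^1, r^3}: (1)*(0), {s, sr^2, ...}: (-1)*(0), {sr, sr^3, ...}: (-1)*(0)
so (chi_2 * chi_5) takes values
  {e} -> 2, {r^2} -> -2, {r^1, r^3} -> 0, {s, sr^2, ...} -> 0, {sr, sr^3, ...} -> 0.
Now take the inner product of this character with each irreducible chi from the table, <chi_2*chi_5, chi> = (1/8) sum_C |C| (chi_2*chi_5)(C) conj(chi(C)):
  <chi_2*chi_5, chi_1> = (1/8)[1*(2)*conj(1) + 1*(-2)*conj(1) + 2*(0)*conj(1) + 2*(0)*conj(1) + 2*(0)*conj(1)]
      = (1/8)[(2) + (-2) + (0) + (0) + (0)] = 0/8 = 0
  <chi_2*chi_5, chi_2> = (1/8)[1*(2)*conj(1) + 1*(-2)*conj(1) + 2*(0)*conj(1) + 2*(0)*conj(-1) + 2*(0)*conj(-1)]
      = (1/8)[(2) + (-2) + (0) + (0) + (0)] = 0/8 = 0
  <chi_2*chi_5, chi_3> = (1/8)[1*(2)*conj(1) + 1*(-2)*conj(1) + 2*(0)*conj(-1) + 2*(0)*conj(1) + 2*(0)*conj(-1)]
      = (1/8)[(2) + (-2) + (0) + (0) + (0)] = 0/8 = 0
  <chi_2*chi_5, chi_4> = (1/8)[1*(2)*conj(1) + 1*(-2)*conj(1) + 2*(0)*conj(-1) + 2*(0)*conj(-1) + 2*(0)*conj(1)]
      = (1/8)[(2) + (-2) + (0) + (0) + (0)] = 0/8 = 0
  <chi_2*chi_5, chi_5> = (1/8)[1*(2)*conj(2) + 1*(-2)*conj(-2) + 2*(0)*conj(0) + 2*(0)*conj(0) + 2*(0)*conj(0)]
      = (1/8)[(4) + (4) + (0) + (0) + (0)] = 8/8 = 1
Hence the multiplicities are chi_5: 1. Dimension check: dim(chi_2)*dim(chi_5) = 1*2 = 2 and sum (mult * dim) = 1*2 = 2.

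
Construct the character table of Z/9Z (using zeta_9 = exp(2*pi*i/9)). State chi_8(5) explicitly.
Character table of Z/9Z (irreps indexed chi_0,...,chi_8 with chi_k(m) = zeta_9^(k*m), zeta_9 = exp(2*pi*i/9)):
  irrep \ class  {0} (size 1)  {1} (size 1)    {2} (size 1)    {3} (size 1)    {4} (size 1)    {5} (size 1)    {6} (size 1)    {7} (size 1)    {8} (size 1)  
  chi_0          1             1               1               1               1               1               1               1               1             
  chi_1          1             exp(2*I*pi/9)   exp(4*I*pi/9)   exp(2*I*pi/3)   exp(8*I*pi/9)   exp(-8*I*pi/9)  exp(-2*I*pi/3)  exp(-4*I*pi/9)  exp(-2*I*pi/9)
  chi_2          1             exp(4*I*pi/9)   exp(8*I*pi/9)   exp(-2*I*pi/3)  exp(-2*I*pi/9)  exp(2*I*pi/9)   exp(2*I*pi/3)   exp(-8*I*pi/9)  exp(-4*I*pi/9)
  chi_3          1             exp(2*I*pi/3)   exp(-2*I*pi/3)  1               exp(2*I*pi/3)   exp(-2*I*pi/3)  1               exp(2*I*pi/3)   exp(-2*I*pi/3)
  chi_4          1             exp(8*I*pi/9)   exp(-2*I*pi/9)  exp(2*I*pi/3)   exp(-4*I*pi/9)  exp(4*I*pi/9)   exp(-2*I*pi/3)  exp(2*I*pi/9)   exp(-8*I*pi/9)
  chi_5          1             exp(-8*I*pi/9)  exp(2*I*pi/9)   exp(-2*I*pi/3)  exp(4*I*pi/9)   exp(-4*I*pi/9)  exp(2*I*pi/3)   exp(-2*I*pi/9)  exp(8*I*pi/9) 
  chi_6          1             exp(-2*I*pi/3)  exp(2*I*pi/3)   1               exp(-2*I*pi/3)  exp(2*I*pi/3)   1               exp(-2*I*pi/3)  exp(2*I*pi/3) 
  chi_7          1             exp(-4*I*pi/9)  exp(-8*I*pi/9)  exp(2*I*pi/3)   exp(2*I*pi/9)   exp(-2*I*pi/9)  exp(-2*I*pi/3)  exp(8*I*pi/9)   exp(4*I*pi/9) 
  chi_8          1             exp(-2*I*pi/9)  exp(-4*I*pi/9)  exp(-2*I*pi/3)  exp(-8*I*pi/9)  exp(8*I*pi/9)   exp(2*I*pi/3)   exp(4*I*pi/9)   exp(2*I*pi/9) 

Spot check: chi_8(5) = zeta_9^(8*5) = zeta_9^40 = exp(8*I*pi/9).

Derivation: Z/9Z is abelian, so all 9 irreducible complex representations are 1-dimensional. They are given by chi_k(m) = zeta_9^(k*m) for k = 0,...,8. Row orthogonality: sum_m chi_k(m) conj(chi_l(m)) = 9 * [k = l].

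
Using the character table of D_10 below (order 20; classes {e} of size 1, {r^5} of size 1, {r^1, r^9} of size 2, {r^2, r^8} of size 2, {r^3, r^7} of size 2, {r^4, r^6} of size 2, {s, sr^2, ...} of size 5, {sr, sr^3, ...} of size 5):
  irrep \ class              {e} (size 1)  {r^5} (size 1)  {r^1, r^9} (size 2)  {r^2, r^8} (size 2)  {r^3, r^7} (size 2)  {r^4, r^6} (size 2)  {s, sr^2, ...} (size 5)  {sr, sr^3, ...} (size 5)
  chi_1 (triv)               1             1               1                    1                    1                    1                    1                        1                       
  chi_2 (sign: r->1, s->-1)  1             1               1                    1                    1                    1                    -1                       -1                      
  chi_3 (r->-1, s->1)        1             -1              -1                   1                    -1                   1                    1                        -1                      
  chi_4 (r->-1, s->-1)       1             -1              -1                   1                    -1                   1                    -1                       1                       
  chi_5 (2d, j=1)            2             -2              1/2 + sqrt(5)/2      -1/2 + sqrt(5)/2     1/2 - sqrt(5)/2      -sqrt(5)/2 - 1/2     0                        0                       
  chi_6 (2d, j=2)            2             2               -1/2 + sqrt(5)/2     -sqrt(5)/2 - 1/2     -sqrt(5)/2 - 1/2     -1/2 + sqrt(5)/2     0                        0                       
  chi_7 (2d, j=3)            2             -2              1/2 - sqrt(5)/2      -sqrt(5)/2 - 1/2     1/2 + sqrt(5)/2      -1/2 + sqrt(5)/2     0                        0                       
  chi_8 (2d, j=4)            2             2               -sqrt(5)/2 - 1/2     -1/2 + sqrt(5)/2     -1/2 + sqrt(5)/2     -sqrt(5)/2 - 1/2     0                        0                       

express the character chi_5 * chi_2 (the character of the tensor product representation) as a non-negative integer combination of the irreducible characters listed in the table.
chi_5 tensor chi_2 = chi_5 (all other irreducibles have multiplicity 0).

Argument: The character of a tensor product is the pointwise product (chi_5 * chi_2)(C) = chi_5(C) * chi_2(C):
  {e}: (2)*(1), {r^5}: (-2)*(1), {r^1, r^9}: (1/2 + sqrt(5)/2)*(1), {r^2, r^8}: (-1/2 + sqrt(5)/2)*(1), {r^3, r^7}: (1/2 - sqrt(5)/2)*(1), {r^4, r^6}: (-sqrt(5)/2 - 1/2)*(1), {s, sr^2, ...}: (0)*(-1), {sr, sr^3, ...}: (0)*(-1)
so (chi_5 * chi_2) takes values
  {e} -> 2, {r^5} -> -2, {r^1, r^9} -> 1/2 + sqrt(5)/2, {r^2, r^8} -> -1/2 + sqrt(5)/2, {r^3, r^7} -> 1/2 - sqrt(5)/2, {r^4, r^6} -> -sqrt(5)/2 - 1/2, {s, sr^2, ...} -> 0, {sr, sr^3, ...} -> 0.
Now take the inner product of this character with each irreducible chi from the table, <chi_5*chi_2, chi> = (1/20) sum_C |C| (chi_5*chi_2)(C) conj(chi(C)):
  <chi_5*chi_2, chi_1> = (1/20)[1*(2)*conj(1) + 1*(-2)*conj(1) + 2*(1/2 + sqrt(5)/2)*conj(1) + 2*(-1/2 + sqrt(5)/2)*conj(1) + 2*(1/2 - sqrt(5)/2)*conj(1) + 2*(-sqrt(5)/2 - 1/2)*conj(1) + 5*(0)*conj(1) + 5*(0)*conj(1)]
      = (1/20)[(2) + (-2) + (1 + sqrt(5)) + (-1 + sqrt(5)) + (1 - sqrt(5)) + (-sqrt(5) - 1) + (0) + (0)] = 0/20 = 0
  <chi_5*chi_2, chi_2> = (1/20)[1*(2)*conj(1) + 1*(-2)*conj(1) + 2*(1/2 + sqrt(5)/2)*conj(1) + 2*(-1/2 + sqrt(5)/2)*conj(1) + 2*(1/2 - sqrt(5)/2)*conj(1) + 2*(-sqrt(5)/2 - 1/2)*conj(1) + 5*(0)*conj(-1) + 5*(0)*conj(-1)]
      = (1/20)[(2) + (-2) + (1 + sqrt(5)) + (-1 + sqrt(5)) + (1 - sqrt(5)) + (-sqrt(5) - 1) + (0) + (0)] = 0/20 = 0
  <chi_5*chi_2, chi_3> = (1/20)[1*(2)*conj(1) + 1*(-2)*conj(-1) + 2*(1/2 + sqrt(5)/2)*conj(-1) + 2*(-1/2 + sqrt(5)/2)*conj(1) + 2*(1/2 - sqrt(5)/2)*conj(-1) + 2*(-sqrt(5)/2 - 1/2)*conj(1) + 5*(0)*conj(1) + 5*(0)*conj(-1)]
      = (1/20)[(2) + (2) + (-sqrt(5) - 1) + (-1 + sqrt(5)) + (-1 + sqrt(5)) + (-sqrt(5) - 1) + (0) + (0)] = 0/20 = 0
  <chi_5*chi_2, chi_4> = (1/20)[1*(2)*conj(1) + 1*(-2)*conj(-1) + 2*(1/2 + sqrt(5)/2)*conj(-1) + 2*(-1/2 + sqrt(5)/2)*conj(1) + 2*(1/2 - sqrt(5)/2)*conj(-1) + 2*(-sqrt(5)/2 - 1/2)*conj(1) + 5*(0)*conj(-1) + 5*(0)*conj(1)]
      = (1/20)[(2) + (2) + (-sqrt(5) - 1) + (-1 + sqrt(5)) + (-1 + sqrt(5)) + (-sqrt(5) - 1) + (0) + (0)] = 0/20 = 0
  <chi_5*chi_2, chi_5> = (1/20)[1*(2)*conj(2) + 1*(-2)*conj(-2) + 2*(1/2 + sqrt(5)/2)*conj(1/2 + sqrt(5)/2) + 2*(-1/2 + sqrt(5)/2)*conj(-1/2 + sqrt(5)/2) + 2*(1/2 - sqrt(5)/2)*conj(1/2 - sqrt(5)/2) + 2*(-sqrt(5)/2 - 1/2)*conj(-sqrt(5)/2 - 1/2) + 5*(0)*conj(0) + 5*(0)*conj(0)]
      = (1/20)[(4) + (4) + (sqrt(5) + 3) + (3 - sqrt(5)) + (3 - sqrt(5)) + (sqrt(5) + 3) + (0) + (0)] = 20/20 = 1
  <chi_5*chi_2, chi_6> = (1/20)[1*(2)*conj(2) + 1*(-2)*conj(2) + 2*(1/2 + sqrt(5)/2)*conj(-1/2 + sqrt(5)/2) + 2*(-1/2 + sqrt(5)/2)*conj(-sqrt(5)/2 - 1/2) + 2*(1/2 - sqrt(5)/2)*conj(-sqrt(5)/2 - 1/2) + 2*(-sqrt(5)/2 - 1/2)*conj(-1/2 + sqrt(5)/2) + 5*(0)*conj(0) + 5*(0)*conj(0)]
      = (1/20)[(4) + (-4) + (2) + (-2) + (2) + (-2) + (0) + (0)] = 0/20 = 0
  <chi_5*chi_2, chi_7> = (1/20)[1*(2)*conj(2) + 1*(-2)*conj(-2) + 2*(1/2 + sqrt(5)/2)*conj(1/2 - sqrt(5)/2) + 2*(-1/2 + sqrt(5)/2)*conj(-sqrt(5)/2 - 1/2) + 2*(1/2 - sqrt(5)/2)*conj(1/2 + sqrt(5)/2) + 2*(-sqrt(5)/2 - 1/2)*conj(-1/2 + sqrt(5)/2) + 5*(0)*conj(0) + 5*(0)*conj(0)]
      = (1/20)[(4) + (4) + (-2) + (-2) + (-2) + (-2) + (0) + (0)] = 0/20 = 0
  <chi_5*chi_2, chi_8> = (1/20)[1*(2)*conj(2) + 1*(-2)*conj(2) + 2*(1/2 + sqrt(5)/2)*conj(-sqrt(5)/2 - 1/2) + 2*(-1/2 + sqrt(5)/2)*conj(-1/2 + sqrt(5)/2) + 2*(1/2 - sqrt(5)/2)*conj(-1/2 + sqrt(5)/2) + 2*(-sqrt(5)/2 - 1/2)*conj(-sqrt(5)/2 - 1/2) + 5*(0)*conj(0) + 5*(0)*conj(0)]
      = (1/20)[(4) + (-4) + (-3 - sqrt(5)) + (3 - sqrt(5)) + (-3 + sqrt(5)) + (sqrt(5) + 3) + (0) + (0)] = 0/20 = 0
Hence the multiplicities are chi_5: 1. Dimension check: dim(chi_5)*dim(chi_2) = 2*1 = 2 and sum (mult * dim) = 1*2 = 2.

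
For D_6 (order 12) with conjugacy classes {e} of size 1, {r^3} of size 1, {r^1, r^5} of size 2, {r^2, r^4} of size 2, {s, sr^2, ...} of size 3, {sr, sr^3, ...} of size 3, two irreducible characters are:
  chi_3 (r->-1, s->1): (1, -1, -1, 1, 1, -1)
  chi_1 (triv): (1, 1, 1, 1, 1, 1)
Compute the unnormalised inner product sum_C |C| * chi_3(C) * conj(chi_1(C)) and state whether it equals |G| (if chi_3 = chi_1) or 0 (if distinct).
Sum = 0; so <chi_3, chi_1> = 0 (distinct irreducibles are orthogonal).

Justification: Compute term by term over conjugacy classes (|C| * chi_3(C) * conj(chi_1(C))):
  1*(1)*conj(1) + 1*(-1)*conj(1) + 2*(-1)*conj(1) + 2*(1)*conj(1) + 3*(1)*conj(1) + 3*(-1)*conj(1)
  = (1) + (-1) + (-2) + (2) + (3) + (-3)
  = 0.
Dividing by |G| = 12 gives 0/12 = 0, matching the row-orthogonality relation <chi_3, chi_1> = [chi_3 = chi_1].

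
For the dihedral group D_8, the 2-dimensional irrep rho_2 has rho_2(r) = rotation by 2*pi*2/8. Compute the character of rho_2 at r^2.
chi_{rho_2}(r^2) = 2*cos(2*pi*2*2/8) = -2

Proof sketch: rho_2(r^2) is rotation by angle 2*pi*2*2/8, whose trace is 2*cos(2*pi*2*2/8) = -2.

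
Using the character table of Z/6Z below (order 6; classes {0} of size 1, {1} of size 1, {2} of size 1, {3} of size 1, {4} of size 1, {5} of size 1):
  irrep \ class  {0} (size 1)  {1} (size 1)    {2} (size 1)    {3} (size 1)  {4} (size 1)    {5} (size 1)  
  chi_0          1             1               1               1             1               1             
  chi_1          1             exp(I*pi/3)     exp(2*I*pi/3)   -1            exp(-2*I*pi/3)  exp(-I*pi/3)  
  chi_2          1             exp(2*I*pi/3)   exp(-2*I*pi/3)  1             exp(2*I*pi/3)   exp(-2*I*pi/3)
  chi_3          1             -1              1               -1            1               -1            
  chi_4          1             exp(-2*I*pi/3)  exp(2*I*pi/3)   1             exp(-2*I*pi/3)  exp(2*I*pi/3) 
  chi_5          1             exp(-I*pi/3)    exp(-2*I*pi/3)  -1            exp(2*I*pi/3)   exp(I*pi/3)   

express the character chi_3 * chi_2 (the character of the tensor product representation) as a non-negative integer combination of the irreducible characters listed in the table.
chi_3 tensor chi_2 = chi_5 (all other irreducibles have multiplicity 0).

Working: The character of a tensor product is the pointwise product (chi_3 * chi_2)(C) = chi_3(C) * chi_2(C):
  {0}: (1)*(1), {1}: (-1)*(exp(2*I*pi/3)), {2}: (1)*(exp(-2*I*pi/3)), {3}: (-1)*(1), {4}: (1)*(exp(2*I*pi/3)), {5}: (-1)*(exp(-2*I*pi/3))
so (chi_3 * chi_2) takes values
  {0} -> 1, {1} -> -exp(2*I*pi/3), {2} -> exp(-2*I*pi/3), {3} -> -1, {4} -> exp(2*I*pi/3), {5} -> -exp(-2*I*pi/3).
Now take the inner product of this character with each irreducible chi from the table, <chi_3*chi_2, chi> = (1/6) sum_C |C| (chi_3*chi_2)(C) conj(chi(C)):
  <chi_3*chi_2, chi_0> = (1/6)[1*(1)*conj(1) + 1*(-exp(2*I*pi/3))*conj(1) + 1*(exp(-2*I*pi/3))*conj(1) + 1*(-1)*conj(1) + 1*(exp(2*I*pi/3))*conj(1) + 1*(-exp(-2*I*pi/3))*conj(1)]
      = (1/6)[(1) + (-exp(2*I*pi/3)) + (exp(-2*I*pi/3)) + (-1) + (exp(2*I*pi/3)) + (-exp(-2*I*pi/3))] = 0/6 = 0
  <chi_3*chi_2, chi_1> = (1/6)[1*(1)*conj(1) + 1*(-exp(2*I*pi/3))*conj(exp(I*pi/3)) + 1*(exp(-2*I*pi/3))*conj(exp(2*I*pi/3)) + 1*(-1)*conj(-1) + 1*(exp(2*I*pi/3))*conj(exp(-2*I*pi/3)) + 1*(-exp(-2*I*pi/3))*conj(exp(-I*pi/3))]
      = (1/6)[(1) + (-exp(I*pi/3)) + (exp(2*I*pi/3)) + (1) + (exp(-2*I*pi/3)) + (-exp(-I*pi/3))] = 0/6 = 0
  <chi_3*chi_2, chi_2> = (1/6)[1*(1)*conj(1) + 1*(-exp(2*I*pi/3))*conj(exp(2*I*pi/3)) + 1*(exp(-2*I*pi/3))*conj(exp(-2*I*pi/3)) + 1*(-1)*conj(1) + 1*(exp(2*I*pi/3))*conj(exp(2*I*pi/3)) + 1*(-exp(-2*I*pi/3))*conj(exp(-2*I*pi/3))]
      = (1/6)[(1) + (-1) + (1) + (-1) + (1) + (-1)] = 0/6 = 0
  <chi_3*chi_2, chi_3> = (1/6)[1*(1)*conj(1) + 1*(-exp(2*I*pi/3))*conj(-1) + 1*(exp(-2*I*pi/3))*conj(1) + 1*(-1)*conj(-1) + 1*(exp(2*I*pi/3))*conj(1) + 1*(-exp(-2*I*pi/3))*conj(-1)]
      = (1/6)[(1) + (exp(2*I*pi/3)) + (exp(-2*I*pi/3)) + (1) + (exp(2*I*pi/3)) + (exp(-2*I*pi/3))] = 0/6 = 0
  <chi_3*chi_2, chi_4> = (1/6)[1*(1)*conj(1) + 1*(-exp(2*I*pi/3))*conj(exp(-2*I*pi/3)) + 1*(exp(-2*I*pi/3))*conj(exp(2*I*pi/3)) + 1*(-1)*conj(1) + 1*(exp(2*I*pi/3))*conj(exp(-2*I*pi/3)) + 1*(-exp(-2*I*pi/3))*conj(exp(2*I*pi/3))]
      = (1/6)[(1) + (-exp(-2*I*pi/3)) + (exp(2*I*pi/3)) + (-1) + (exp(-2*I*pi/3)) + (-exp(2*I*pi/3))] = 0/6 = 0
  <chi_3*chi_2, chi_5> = (1/6)[1*(1)*conj(1) + 1*(-exp(2*I*pi/3))*conj(exp(-I*pi/3)) + 1*(exp(-2*I*pi/3))*conj(exp(-2*I*pi/3)) + 1*(-1)*conj(-1) + 1*(exp(2*I*pi/3))*conj(exp(2*I*pi/3)) + 1*(-exp(-2*I*pi/3))*conj(exp(I*pi/3))]
      = (1/6)[(1) + (1) + (1) + (1) + (1) + (1)] = 6/6 = 1
(Exp terms are combined using exp(i*s)*conj(exp(i*t)) = exp(i*(s-t)), and sums of them are collapsed using the identity that for every m > 1 the m distinct m-th roots of unity sum to 0, e.g. 1 + exp(2*I*pi/3) + exp(-2*I*pi/3) = 0.)
Hence the multiplicities are chi_5: 1. Dimension check: dim(chi_3)*dim(chi_2) = 1*1 = 1 and sum (mult * dim) = 1*1 = 1.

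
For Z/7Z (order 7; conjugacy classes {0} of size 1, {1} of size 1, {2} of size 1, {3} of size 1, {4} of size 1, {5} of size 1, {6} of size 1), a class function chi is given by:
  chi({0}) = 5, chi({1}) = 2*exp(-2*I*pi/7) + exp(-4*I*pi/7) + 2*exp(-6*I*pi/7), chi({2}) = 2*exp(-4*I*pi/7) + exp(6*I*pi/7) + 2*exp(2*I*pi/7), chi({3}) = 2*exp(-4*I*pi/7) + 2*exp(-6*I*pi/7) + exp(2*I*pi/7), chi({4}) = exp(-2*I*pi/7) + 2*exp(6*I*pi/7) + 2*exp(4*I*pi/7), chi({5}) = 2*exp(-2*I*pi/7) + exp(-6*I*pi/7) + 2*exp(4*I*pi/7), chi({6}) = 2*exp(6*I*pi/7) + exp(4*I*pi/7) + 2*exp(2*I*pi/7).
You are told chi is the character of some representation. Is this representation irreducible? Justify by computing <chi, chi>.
Not irreducible (reducible): <chi, chi> = 9 > 1.

Derivation: <chi, chi> = (1/|G|) sum_C |C| * |chi(C)|^2 = (1/7)[1*|5|^2 + 1*|2*exp(-2*I*pi/7) + exp(-4*I*pi/7) + 2*exp(-6*I*pi/7)|^2 + 1*|2*exp(-4*I*pi/7) + exp(6*I*pi/7) + 2*exp(2*I*pi/7)|^2 + 1*|2*exp(-4*I*pi/7) + 2*exp(-6*I*pi/7) + exp(2*I*pi/7)|^2 + 1*|exp(-2*I*pi/7) + 2*exp(6*I*pi/7) + 2*exp(4*I*pi/7)|^2 + 1*|2*exp(-2*I*pi/7) + exp(-6*I*pi/7) + 2*exp(4*I*pi/7)|^2 + 1*|2*exp(6*I*pi/7) + exp(4*I*pi/7) + 2*exp(2*I*pi/7)|^2]
  = (1/7)[(25) + (9 + 4*exp(-4*I*pi/7) + 4*exp(-2*I*pi/7) + 4*exp(2*I*pi/7) + 4*exp(4*I*pi/7)) + (9 + 4*exp(-4*I*pi/7) + 4*exp(-6*I*pi/7) + 4*exp(6*I*pi/7) + 4*exp(4*I*pi/7)) + (9 + 4*exp(-2*I*pi/7) + 4*exp(-6*I*pi/7) + 4*exp(6*I*pi/7) + 4*exp(2*I*pi/7)) + (9 + 4*exp(-2*I*pi/7) + 4*exp(-6*I*pi/7) + 4*exp(6*I*pi/7) + 4*exp(2*I*pi/7)) + (9 + 4*exp(-4*I*pi/7) + 4*exp(-6*I*pi/7) + 4*exp(6*I*pi/7) + 4*exp(4*I*pi/7)) + (9 + 4*exp(-4*I*pi/7) + 4*exp(-2*I*pi/7) + 4*exp(2*I*pi/7) + 4*exp(4*I*pi/7))] = 63/7 = 9.
(Exp terms are combined using exp(i*s)*conj(exp(i*t)) = exp(i*(s-t)), and sums of them are collapsed using the identity that for every m > 1 the m distinct m-th roots of unity sum to 0, e.g. 1 + exp(2*I*pi/3) + exp(-2*I*pi/3) = 0.)
A character is irreducible iff <chi, chi> = 1, so this representation is reducible.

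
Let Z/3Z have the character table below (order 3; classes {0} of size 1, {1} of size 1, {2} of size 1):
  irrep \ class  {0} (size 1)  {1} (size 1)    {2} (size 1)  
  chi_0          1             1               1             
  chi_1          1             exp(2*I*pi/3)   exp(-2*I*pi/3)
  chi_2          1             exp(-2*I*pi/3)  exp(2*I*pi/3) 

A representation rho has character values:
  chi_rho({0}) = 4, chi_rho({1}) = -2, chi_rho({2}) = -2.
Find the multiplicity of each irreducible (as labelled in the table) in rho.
Multiplicities: chi_0: 0, chi_1: 2, chi_2: 2.

Explanation: Use <chi_rho, chi> = (1/|G|) sum_C |C| * chi_rho(C) * conj(chi(C)) with |G| = 3 for each irreducible chi in the table:
  <chi_rho, chi_0> = (1/3)[1*(4)*conj(1) + 1*(-2)*conj(1) + 1*(-2)*conj(1)]
      = (1/3)[(4) + (-2) + (-2)] = 0/3 = 0
  <chi_rho, chi_1> = (1/3)[1*(4)*conj(1) + 1*(-2)*conj(exp(2*I*pi/3)) + 1*(-2)*conj(exp(-2*I*pi/3))]
      = (1/3)[(4) + (2 + 2*exp(2*I*pi/3)) + (2 + 2*exp(-2*I*pi/3))] = 6/3 = 2
  <chi_rho, chi_2> = (1/3)[1*(4)*conj(1) + 1*(-2)*conj(exp(-2*I*pi/3)) + 1*(-2)*conj(exp(2*I*pi/3))]
      = (1/3)[(4) + (2 + 2*exp(-2*I*pi/3)) + (2 + 2*exp(2*I*pi/3))] = 6/3 = 2
(Exp terms are combined using exp(i*s)*conj(exp(i*t)) = exp(i*(s-t)), and sums of them are collapsed using the identity that for every m > 1 the m distinct m-th roots of unity sum to 0, e.g. 1 + exp(2*I*pi/3) + exp(-2*I*pi/3) = 0.)
Dimension check: dim(rho) = sum (mult * dim) = 0*1 + 2*1 + 2*1 = 4 = chi_rho(e) = 4.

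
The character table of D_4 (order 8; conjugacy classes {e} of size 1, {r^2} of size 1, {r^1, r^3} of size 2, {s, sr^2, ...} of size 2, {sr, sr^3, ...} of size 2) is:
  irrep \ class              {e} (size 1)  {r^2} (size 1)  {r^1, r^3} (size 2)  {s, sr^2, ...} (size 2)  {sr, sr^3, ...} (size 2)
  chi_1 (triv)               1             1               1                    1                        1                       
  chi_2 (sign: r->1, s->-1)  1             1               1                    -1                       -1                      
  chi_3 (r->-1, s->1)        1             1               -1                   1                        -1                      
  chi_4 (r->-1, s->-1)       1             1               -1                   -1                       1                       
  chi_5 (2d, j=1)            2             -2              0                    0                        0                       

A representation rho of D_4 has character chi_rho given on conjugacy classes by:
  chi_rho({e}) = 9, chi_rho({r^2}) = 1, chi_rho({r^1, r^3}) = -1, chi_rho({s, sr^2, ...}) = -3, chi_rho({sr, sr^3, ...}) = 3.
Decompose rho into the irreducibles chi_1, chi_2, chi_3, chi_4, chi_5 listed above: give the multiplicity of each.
Multiplicities: chi_1: 1, chi_2: 1, chi_3: 0, chi_4: 3, chi_5: 2.

Details: Use <chi_rho, chi> = (1/|G|) sum_C |C| * chi_rho(C) * conj(chi(C)) with |G| = 8 for each irreducible chi in the table:
  <chi_rho, chi_1> = (1/8)[1*(9)*conj(1) + 1*(1)*conj(1) + 2*(-1)*conj(1) + 2*(-3)*conj(1) + 2*(3)*conj(1)]
      = (1/8)[(9) + (1) + (-2) + (-6) + (6)] = 8/8 = 1
  <chi_rho, chi_2> = (1/8)[1*(9)*conj(1) + 1*(1)*conj(1) + 2*(-1)*conj(1) + 2*(-3)*conj(-1) + 2*(3)*conj(-1)]
      = (1/8)[(9) + (1) + (-2) + (6) + (-6)] = 8/8 = 1
  <chi_rho, chi_3> = (1/8)[1*(9)*conj(1) + 1*(1)*conj(1) + 2*(-1)*conj(-1) + 2*(-3)*conj(1) + 2*(3)*conj(-1)]
      = (1/8)[(9) + (1) + (2) + (-6) + (-6)] = 0/8 = 0
  <chi_rho, chi_4> = (1/8)[1*(9)*conj(1) + 1*(1)*conj(1) + 2*(-1)*conj(-1) + 2*(-3)*conj(-1) + 2*(3)*conj(1)]
      = (1/8)[(9) + (1) + (2) + (6) + (6)] = 24/8 = 3
  <chi_rho, chi_5> = (1/8)[1*(9)*conj(2) + 1*(1)*conj(-2) + 2*(-1)*conj(0) + 2*(-3)*conj(0) + 2*(3)*conj(0)]
      = (1/8)[(18) + (-2) + (0) + (0) + (0)] = 16/8 = 2
Dimension check: dim(rho) = sum (mult * dim) = 1*1 + 1*1 + 0*1 + 3*1 + 2*2 = 9 = chi_rho(e) = 9.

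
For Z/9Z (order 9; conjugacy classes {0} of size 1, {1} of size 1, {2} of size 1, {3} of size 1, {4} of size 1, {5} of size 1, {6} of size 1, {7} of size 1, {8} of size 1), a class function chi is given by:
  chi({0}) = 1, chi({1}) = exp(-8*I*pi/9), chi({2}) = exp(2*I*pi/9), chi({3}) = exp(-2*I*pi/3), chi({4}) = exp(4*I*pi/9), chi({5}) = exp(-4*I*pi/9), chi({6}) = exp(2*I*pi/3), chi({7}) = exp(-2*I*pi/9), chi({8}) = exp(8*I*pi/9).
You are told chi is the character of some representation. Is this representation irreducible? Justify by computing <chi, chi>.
Irreducible: <chi, chi> = 1.

Solution. <chi, chi> = (1/|G|) sum_C |C| * |chi(C)|^2 = (1/9)[1*|1|^2 + 1*|exp(-8*I*pi/9)|^2 + 1*|exp(2*I*pi/9)|^2 + 1*|exp(-2*I*pi/3)|^2 + 1*|exp(4*I*pi/9)|^2 + 1*|exp(-4*I*pi/9)|^2 + 1*|exp(2*I*pi/3)|^2 + 1*|exp(-2*I*pi/9)|^2 + 1*|exp(8*I*pi/9)|^2]
  = (1/9)[(1) + (1) + (1) + (1) + (1) + (1) + (1) + (1) + (1)] = 9/9 = 1.
(Exp terms are combined using exp(i*s)*conj(exp(i*t)) = exp(i*(s-t)), and sums of them are collapsed using the identity that for every m > 1 the m distinct m-th roots of unity sum to 0, e.g. 1 + exp(2*I*pi/3) + exp(-2*I*pi/3) = 0.)
A character is irreducible iff <chi, chi> = 1, so this representation is irreducible.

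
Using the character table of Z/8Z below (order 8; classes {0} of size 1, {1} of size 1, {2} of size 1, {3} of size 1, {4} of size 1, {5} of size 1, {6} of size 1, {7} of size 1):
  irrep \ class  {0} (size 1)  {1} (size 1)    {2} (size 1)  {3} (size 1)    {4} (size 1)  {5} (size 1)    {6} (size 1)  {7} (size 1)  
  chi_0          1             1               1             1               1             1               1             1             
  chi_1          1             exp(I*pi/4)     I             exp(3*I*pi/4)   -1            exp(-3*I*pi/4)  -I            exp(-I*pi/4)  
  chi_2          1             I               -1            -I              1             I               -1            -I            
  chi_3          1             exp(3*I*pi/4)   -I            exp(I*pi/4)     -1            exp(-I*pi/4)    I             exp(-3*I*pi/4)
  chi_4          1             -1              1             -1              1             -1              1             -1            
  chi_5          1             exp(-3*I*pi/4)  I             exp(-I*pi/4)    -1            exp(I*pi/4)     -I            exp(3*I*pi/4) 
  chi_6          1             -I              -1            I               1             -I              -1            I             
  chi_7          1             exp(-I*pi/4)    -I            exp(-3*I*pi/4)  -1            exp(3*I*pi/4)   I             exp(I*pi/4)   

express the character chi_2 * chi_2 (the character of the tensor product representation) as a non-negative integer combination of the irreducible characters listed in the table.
chi_2 tensor chi_2 = chi_4 (all other irreducibles have multiplicity 0).

Solution. The character of a tensor product is the pointwise product (chi_2 * chi_2)(C) = chi_2(C) * chi_2(C):
  {0}: (1)*(1), {1}: (I)*(I), {2}: (-1)*(-1), {3}: (-I)*(-I), {4}: (1)*(1), {5}: (I)*(I), {6}: (-1)*(-1), {7}: (-I)*(-I)
so (chi_2 * chi_2) takes values
  {0} -> 1, {1} -> -1, {2} -> 1, {3} -> -1, {4} -> 1, {5} -> -1, {6} -> 1, {7} -> -1.
Now take the inner product of this character with each irreducible chi from the table, <chi_2*chi_2, chi> = (1/8) sum_C |C| (chi_2*chi_2)(C) conj(chi(C)):
  <chi_2*chi_2, chi_0> = (1/8)[1*(1)*conj(1) + 1*(-1)*conj(1) + 1*(1)*conj(1) + 1*(-1)*conj(1) + 1*(1)*conj(1) + 1*(-1)*conj(1) + 1*(1)*conj(1) + 1*(-1)*conj(1)]
      = (1/8)[(1) + (-1) + (1) + (-1) + (1) + (-1) + (1) + (-1)] = 0/8 = 0
  <chi_2*chi_2, chi_1> = (1/8)[1*(1)*conj(1) + 1*(-1)*conj(exp(I*pi/4)) + 1*(1)*conj(I) + 1*(-1)*conj(exp(3*I*pi/4)) + 1*(1)*conj(-1) + 1*(-1)*conj(exp(-3*I*pi/4)) + 1*(1)*conj(-I) + 1*(-1)*conj(exp(-I*pi/4))]
      = (1/8)[(1) + (-exp(-I*pi/4)) + (-I) + (-exp(-3*I*pi/4)) + (-1) + (-exp(3*I*pi/4)) + (I) + (-exp(I*pi/4))] = 0/8 = 0
  <chi_2*chi_2, chi_2> = (1/8)[1*(1)*conj(1) + 1*(-1)*conj(I) + 1*(1)*conj(-1) + 1*(-1)*conj(-I) + 1*(1)*conj(1) + 1*(-1)*conj(I) + 1*(1)*conj(-1) + 1*(-1)*conj(-I)]
      = (1/8)[(1) + (I) + (-1) + (-I) + (1) + (I) + (-1) + (-I)] = 0/8 = 0
  <chi_2*chi_2, chi_3> = (1/8)[1*(1)*conj(1) + 1*(-1)*conj(exp(3*I*pi/4)) + 1*(1)*conj(-I) + 1*(-1)*conj(exp(I*pi/4)) + 1*(1)*conj(-1) + 1*(-1)*conj(exp(-I*pi/4)) + 1*(1)*conj(I) + 1*(-1)*conj(exp(-3*I*pi/4))]
      = (1/8)[(1) + (-exp(-3*I*pi/4)) + (I) + (-exp(-I*pi/4)) + (-1) + (-exp(I*pi/4)) + (-I) + (-exp(3*I*pi/4))] = 0/8 = 0
  <chi_2*chi_2, chi_4> = (1/8)[1*(1)*conj(1) + 1*(-1)*conj(-1) + 1*(1)*conj(1) + 1*(-1)*conj(-1) + 1*(1)*conj(1) + 1*(-1)*conj(-1) + 1*(1)*conj(1) + 1*(-1)*conj(-1)]
      = (1/8)[(1) + (1) + (1) + (1) + (1) + (1) + (1) + (1)] = 8/8 = 1
  <chi_2*chi_2, chi_5> = (1/8)[1*(1)*conj(1) + 1*(-1)*conj(exp(-3*I*pi/4)) + 1*(1)*conj(I) + 1*(-1)*conj(exp(-I*pi/4)) + 1*(1)*conj(-1) + 1*(-1)*conj(exp(I*pi/4)) + 1*(1)*conj(-I) + 1*(-1)*conj(exp(3*I*pi/4))]
      = (1/8)[(1) + (-exp(3*I*pi/4)) + (-I) + (-exp(I*pi/4)) + (-1) + (-exp(-I*pi/4)) + (I) + (-exp(-3*I*pi/4))] = 0/8 = 0
  <chi_2*chi_2, chi_6> = (1/8)[1*(1)*conj(1) + 1*(-1)*conj(-I) + 1*(1)*conj(-1) + 1*(-1)*conj(I) + 1*(1)*conj(1) + 1*(-1)*conj(-I) + 1*(1)*conj(-1) + 1*(-1)*conj(I)]
      = (1/8)[(1) + (-I) + (-1) + (I) + (1) + (-I) + (-1) + (I)] = 0/8 = 0
  <chi_2*chi_2, chi_7> = (1/8)[1*(1)*conj(1) + 1*(-1)*conj(exp(-I*pi/4)) + 1*(1)*conj(-I) + 1*(-1)*conj(exp(-3*I*pi/4)) + 1*(1)*conj(-1) + 1*(-1)*conj(exp(3*I*pi/4)) + 1*(1)*conj(I) + 1*(-1)*conj(exp(I*pi/4))]
      = (1/8)[(1) + (-exp(I*pi/4)) + (I) + (-exp(3*I*pi/4)) + (-1) + (-exp(-3*I*pi/4)) + (-I) + (-exp(-I*pi/4))] = 0/8 = 0
(Exp terms are combined using exp(i*s)*conj(exp(i*t)) = exp(i*(s-t)), and sums of them are collapsed using the identity that for every m > 1 the m distinct m-th roots of unity sum to 0, e.g. 1 + exp(2*I*pi/3) + exp(-2*I*pi/3) = 0.)
Hence the multiplicities are chi_4: 1. Dimension check: dim(chi_2)*dim(chi_2) = 1*1 = 1 and sum (mult * dim) = 1*1 = 1.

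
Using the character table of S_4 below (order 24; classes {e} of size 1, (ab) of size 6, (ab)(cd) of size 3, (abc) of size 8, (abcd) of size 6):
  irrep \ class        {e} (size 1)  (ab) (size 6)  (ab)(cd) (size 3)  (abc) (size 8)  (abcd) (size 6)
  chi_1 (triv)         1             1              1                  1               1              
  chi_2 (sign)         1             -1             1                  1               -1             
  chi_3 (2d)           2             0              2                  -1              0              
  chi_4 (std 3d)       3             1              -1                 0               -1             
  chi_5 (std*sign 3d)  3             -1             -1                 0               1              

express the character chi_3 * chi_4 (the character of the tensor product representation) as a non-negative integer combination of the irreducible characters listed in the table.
chi_3 tensor chi_4 = chi_4 + chi_5 (all other irreducibles have multiplicity 0).

Derivation: The character of a tensor product is the pointwise product (chi_3 * chi_4)(C) = chi_3(C) * chi_4(C):
  {e}: (2)*(3), (ab): (0)*(1), (ab)(cd): (2)*(-1), (abc): (-1)*(0), (abcd): (0)*(-1)
so (chi_3 * chi_4) takes values
  {e} -> 6, (ab) -> 0, (ab)(cd) -> -2, (abc) -> 0, (abcd) -> 0.
Now take the inner product of this character with each irreducible chi from the table, <chi_3*chi_4, chi> = (1/24) sum_C |C| (chi_3*chi_4)(C) conj(chi(C)):
  <chi_3*chi_4, chi_1> = (1/24)[1*(6)*conj(1) + 6*(0)*conj(1) + 3*(-2)*conj(1) + 8*(0)*conj(1) + 6*(0)*conj(1)]
      = (1/24)[(6) + (0) + (-6) + (0) + (0)] = 0/24 = 0
  <chi_3*chi_4, chi_2> = (1/24)[1*(6)*conj(1) + 6*(0)*conj(-1) + 3*(-2)*conj(1) + 8*(0)*conj(1) + 6*(0)*conj(-1)]
      = (1/24)[(6) + (0) + (-6) + (0) + (0)] = 0/24 = 0
  <chi_3*chi_4, chi_3> = (1/24)[1*(6)*conj(2) + 6*(0)*conj(0) + 3*(-2)*conj(2) + 8*(0)*conj(-1) + 6*(0)*conj(0)]
      = (1/24)[(12) + (0) + (-12) + (0) + (0)] = 0/24 = 0
  <chi_3*chi_4, chi_4> = (1/24)[1*(6)*conj(3) + 6*(0)*conj(1) + 3*(-2)*conj(-1) + 8*(0)*conj(0) + 6*(0)*conj(-1)]
      = (1/24)[(18) + (0) + (6) + (0) + (0)] = 24/24 = 1
  <chi_3*chi_4, chi_5> = (1/24)[1*(6)*conj(3) + 6*(0)*conj(-1) + 3*(-2)*conj(-1) + 8*(0)*conj(0) + 6*(0)*conj(1)]
      = (1/24)[(18) + (0) + (6) + (0) + (0)] = 24/24 = 1
Hence the multiplicities are chi_4: 1, chi_5: 1. Dimension check: dim(chi_3)*dim(chi_4) = 2*3 = 6 and sum (mult * dim) = 1*3 + 1*3 = 6.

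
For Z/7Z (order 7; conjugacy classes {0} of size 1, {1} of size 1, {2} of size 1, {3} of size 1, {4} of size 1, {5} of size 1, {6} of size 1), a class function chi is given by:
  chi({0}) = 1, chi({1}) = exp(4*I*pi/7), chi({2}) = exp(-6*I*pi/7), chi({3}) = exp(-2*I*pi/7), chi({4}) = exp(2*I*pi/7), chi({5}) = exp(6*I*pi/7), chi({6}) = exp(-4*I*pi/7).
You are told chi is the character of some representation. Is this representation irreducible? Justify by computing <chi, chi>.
Irreducible: <chi, chi> = 1.

Argument: <chi, chi> = (1/|G|) sum_C |C| * |chi(C)|^2 = (1/7)[1*|1|^2 + 1*|exp(4*I*pi/7)|^2 + 1*|exp(-6*I*pi/7)|^2 + 1*|exp(-2*I*pi/7)|^2 + 1*|exp(2*I*pi/7)|^2 + 1*|exp(6*I*pi/7)|^2 + 1*|exp(-4*I*pi/7)|^2]
  = (1/7)[(1) + (1) + (1) + (1) + (1) + (1) + (1)] = 7/7 = 1.
(Exp terms are combined using exp(i*s)*conj(exp(i*t)) = exp(i*(s-t)), and sums of them are collapsed using the identity that for every m > 1 the m distinct m-th roots of unity sum to 0, e.g. 1 + exp(2*I*pi/3) + exp(-2*I*pi/3) = 0.)
A character is irreducible iff <chi, chi> = 1, so this representation is irreducible.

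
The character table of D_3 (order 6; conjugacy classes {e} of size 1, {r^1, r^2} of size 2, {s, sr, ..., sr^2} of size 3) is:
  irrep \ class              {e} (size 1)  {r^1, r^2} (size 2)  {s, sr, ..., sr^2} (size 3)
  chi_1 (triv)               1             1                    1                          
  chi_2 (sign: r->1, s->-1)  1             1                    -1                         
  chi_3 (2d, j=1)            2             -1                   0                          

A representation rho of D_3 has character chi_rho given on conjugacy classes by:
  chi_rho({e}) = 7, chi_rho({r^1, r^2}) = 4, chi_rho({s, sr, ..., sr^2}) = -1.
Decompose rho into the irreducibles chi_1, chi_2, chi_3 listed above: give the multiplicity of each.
Multiplicities: chi_1: 2, chi_2: 3, chi_3: 1.

Explanation: Use <chi_rho, chi> = (1/|G|) sum_C |C| * chi_rho(C) * conj(chi(C)) with |G| = 6 for each irreducible chi in the table:
  <chi_rho, chi_1> = (1/6)[1*(7)*conj(1) + 2*(4)*conj(1) + 3*(-1)*conj(1)]
      = (1/6)[(7) + (8) + (-3)] = 12/6 = 2
  <chi_rho, chi_2> = (1/6)[1*(7)*conj(1) + 2*(4)*conj(1) + 3*(-1)*conj(-1)]
      = (1/6)[(7) + (8) + (3)] = 18/6 = 3
  <chi_rho, chi_3> = (1/6)[1*(7)*conj(2) + 2*(4)*conj(-1) + 3*(-1)*conj(0)]
      = (1/6)[(14) + (-8) + (0)] = 6/6 = 1
Dimension check: dim(rho) = sum (mult * dim) = 2*1 + 3*1 + 1*2 = 7 = chi_rho(e) = 7.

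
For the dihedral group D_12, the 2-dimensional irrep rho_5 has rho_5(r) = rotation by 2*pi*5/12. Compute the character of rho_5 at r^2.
chi_{rho_5}(r^2) = 2*cos(2*pi*5*2/12) = 1

Explanation: rho_5(r^2) is rotation by angle 2*pi*5*2/12, whose trace is 2*cos(2*pi*5*2/12) = 1.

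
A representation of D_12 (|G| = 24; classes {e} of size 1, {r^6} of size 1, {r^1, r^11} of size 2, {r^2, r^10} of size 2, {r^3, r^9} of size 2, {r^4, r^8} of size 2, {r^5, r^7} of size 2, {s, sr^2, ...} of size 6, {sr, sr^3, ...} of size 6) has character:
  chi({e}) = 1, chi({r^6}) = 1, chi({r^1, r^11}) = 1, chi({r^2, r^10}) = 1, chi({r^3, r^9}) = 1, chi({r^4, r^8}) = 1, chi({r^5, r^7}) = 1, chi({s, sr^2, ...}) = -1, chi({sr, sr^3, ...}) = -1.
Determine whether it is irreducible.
Irreducible: <chi, chi> = 1.

Working: <chi, chi> = (1/|G|) sum_C |C| * |chi(C)|^2 = (1/24)[1*|1|^2 + 1*|1|^2 + 2*|1|^2 + 2*|1|^2 + 2*|1|^2 + 2*|1|^2 + 2*|1|^2 + 6*|-1|^2 + 6*|-1|^2]
  = (1/24)[(1) + (1) + (2) + (2) + (2) + (2) + (2) + (6) + (6)] = 24/24 = 1.
A character is irreducible iff <chi, chi> = 1, so this representation is irreducible.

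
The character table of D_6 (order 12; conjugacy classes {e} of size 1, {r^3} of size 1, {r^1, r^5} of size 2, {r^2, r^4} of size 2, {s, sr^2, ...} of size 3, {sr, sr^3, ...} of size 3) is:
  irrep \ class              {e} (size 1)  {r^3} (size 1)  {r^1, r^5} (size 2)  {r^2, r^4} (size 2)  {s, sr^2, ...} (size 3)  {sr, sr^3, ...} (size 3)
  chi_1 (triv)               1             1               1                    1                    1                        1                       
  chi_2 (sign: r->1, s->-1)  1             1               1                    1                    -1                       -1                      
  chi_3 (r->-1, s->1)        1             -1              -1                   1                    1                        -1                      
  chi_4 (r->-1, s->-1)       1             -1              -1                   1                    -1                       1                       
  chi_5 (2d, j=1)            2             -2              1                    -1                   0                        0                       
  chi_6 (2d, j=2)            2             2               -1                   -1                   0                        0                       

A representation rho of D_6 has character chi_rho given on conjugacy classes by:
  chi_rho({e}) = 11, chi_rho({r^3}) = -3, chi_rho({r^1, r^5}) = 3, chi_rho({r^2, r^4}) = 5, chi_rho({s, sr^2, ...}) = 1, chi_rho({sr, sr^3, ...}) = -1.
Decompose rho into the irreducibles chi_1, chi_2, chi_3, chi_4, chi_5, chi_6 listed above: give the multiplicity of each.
Multiplicities: chi_1: 2, chi_2: 2, chi_3: 2, chi_4: 1, chi_5: 2, chi_6: 0.

Use <chi_rho, chi> = (1/|G|) sum_C |C| * chi_rho(C) * conj(chi(C)) with |G| = 12 for each irreducible chi in the table:
  <chi_rho, chi_1> = (1/12)[1*(11)*conj(1) + 1*(-3)*conj(1) + 2*(3)*conj(1) + 2*(5)*conj(1) + 3*(1)*conj(1) + 3*(-1)*conj(1)]
      = (1/12)[(11) + (-3) + (6) + (10) + (3) + (-3)] = 24/12 = 2
  <chi_rho, chi_2> = (1/12)[1*(11)*conj(1) + 1*(-3)*conj(1) + 2*(3)*conj(1) + 2*(5)*conj(1) + 3*(1)*conj(-1) + 3*(-1)*conj(-1)]
      = (1/12)[(11) + (-3) + (6) + (10) + (-3) + (3)] = 24/12 = 2
  <chi_rho, chi_3> = (1/12)[1*(11)*conj(1) + 1*(-3)*conj(-1) + 2*(3)*conj(-1) + 2*(5)*conj(1) + 3*(1)*conj(1) + 3*(-1)*conj(-1)]
      = (1/12)[(11) + (3) + (-6) + (10) + (3) + (3)] = 24/12 = 2
  <chi_rho, chi_4> = (1/12)[1*(11)*conj(1) + 1*(-3)*conj(-1) + 2*(3)*conj(-1) + 2*(5)*conj(1) + 3*(1)*conj(-1) + 3*(-1)*conj(1)]
      = (1/12)[(11) + (3) + (-6) + (10) + (-3) + (-3)] = 12/12 = 1
  <chi_rho, chi_5> = (1/12)[1*(11)*conj(2) + 1*(-3)*conj(-2) + 2*(3)*conj(1) + 2*(5)*conj(-1) + 3*(1)*conj(0) + 3*(-1)*conj(0)]
      = (1/12)[(22) + (6) + (6) + (-10) + (0) + (0)] = 24/12 = 2
  <chi_rho, chi_6> = (1/12)[1*(11)*conj(2) + 1*(-3)*conj(2) + 2*(3)*conj(-1) + 2*(5)*conj(-1) + 3*(1)*conj(0) + 3*(-1)*conj(0)]
      = (1/12)[(22) + (-6) + (-6) + (-10) + (0) + (0)] = 0/12 = 0
Dimension check: dim(rho) = sum (mult * dim) = 2*1 + 2*1 + 2*1 + 1*1 + 2*2 + 0*2 = 11 = chi_rho(e) = 11.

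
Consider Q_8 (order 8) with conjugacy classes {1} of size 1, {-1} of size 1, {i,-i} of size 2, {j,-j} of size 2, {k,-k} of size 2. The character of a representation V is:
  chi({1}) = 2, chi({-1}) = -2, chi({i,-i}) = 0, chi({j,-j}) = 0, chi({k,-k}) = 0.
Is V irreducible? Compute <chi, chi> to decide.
Irreducible: <chi, chi> = 1.

Solution. <chi, chi> = (1/|G|) sum_C |C| * |chi(C)|^2 = (1/8)[1*|2|^2 + 1*|-2|^2 + 2*|0|^2 + 2*|0|^2 + 2*|0|^2]
  = (1/8)[(4) + (4) + (0) + (0) + (0)] = 8/8 = 1.
A character is irreducible iff <chi, chi> = 1, so this representation is irreducible.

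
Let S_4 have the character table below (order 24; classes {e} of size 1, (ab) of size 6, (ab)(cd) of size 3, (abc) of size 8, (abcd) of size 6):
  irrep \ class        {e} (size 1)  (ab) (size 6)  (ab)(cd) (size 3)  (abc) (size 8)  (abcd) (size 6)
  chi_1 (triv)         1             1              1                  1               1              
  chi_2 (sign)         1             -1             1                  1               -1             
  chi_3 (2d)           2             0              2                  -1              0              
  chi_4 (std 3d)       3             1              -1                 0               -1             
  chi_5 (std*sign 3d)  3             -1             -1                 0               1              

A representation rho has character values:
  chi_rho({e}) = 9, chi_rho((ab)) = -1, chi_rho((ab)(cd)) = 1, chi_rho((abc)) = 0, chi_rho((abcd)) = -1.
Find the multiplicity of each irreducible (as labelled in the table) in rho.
Multiplicities: chi_1: 0, chi_2: 1, chi_3: 1, chi_4: 1, chi_5: 1.

Explanation: Use <chi_rho, chi> = (1/|G|) sum_C |C| * chi_rho(C) * conj(chi(C)) with |G| = 24 for each irreducible chi in the table:
  <chi_rho, chi_1> = (1/24)[1*(9)*conj(1) + 6*(-1)*conj(1) + 3*(1)*conj(1) + 8*(0)*conj(1) + 6*(-1)*conj(1)]
      = (1/24)[(9) + (-6) + (3) + (0) + (-6)] = 0/24 = 0
  <chi_rho, chi_2> = (1/24)[1*(9)*conj(1) + 6*(-1)*conj(-1) + 3*(1)*conj(1) + 8*(0)*conj(1) + 6*(-1)*conj(-1)]
      = (1/24)[(9) + (6) + (3) + (0) + (6)] = 24/24 = 1
  <chi_rho, chi_3> = (1/24)[1*(9)*conj(2) + 6*(-1)*conj(0) + 3*(1)*conj(2) + 8*(0)*conj(-1) + 6*(-1)*conj(0)]
      = (1/24)[(18) + (0) + (6) + (0) + (0)] = 24/24 = 1
  <chi_rho, chi_4> = (1/24)[1*(9)*conj(3) + 6*(-1)*conj(1) + 3*(1)*conj(-1) + 8*(0)*conj(0) + 6*(-1)*conj(-1)]
      = (1/24)[(27) + (-6) + (-3) + (0) + (6)] = 24/24 = 1
  <chi_rho, chi_5> = (1/24)[1*(9)*conj(3) + 6*(-1)*conj(-1) + 3*(1)*conj(-1) + 8*(0)*conj(0) + 6*(-1)*conj(1)]
      = (1/24)[(27) + (6) + (-3) + (0) + (-6)] = 24/24 = 1
Dimension check: dim(rho) = sum (mult * dim) = 0*1 + 1*1 + 1*2 + 1*3 + 1*3 = 9 = chi_rho(e) = 9.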